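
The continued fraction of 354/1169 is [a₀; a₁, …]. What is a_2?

3

354 = 0·1169 + 354   →  a_0 = 0
1169 = 3·354 + 107   →  a_1 = 3
354 = 3·107 + 33   →  a_2 = 3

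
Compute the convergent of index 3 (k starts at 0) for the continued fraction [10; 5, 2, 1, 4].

Using pₖ = aₖpₖ₋₁ + pₖ₋₂, qₖ = aₖqₖ₋₁ + qₖ₋₂ (with p₋₁=1, p₋₂=0, q₋₁=0, q₋₂=1):
  k=0: a=10, p=10, q=1
  k=1: a=5, p=51, q=5
  k=2: a=2, p=112, q=11
  k=3: a=1, p=163, q=16

163/16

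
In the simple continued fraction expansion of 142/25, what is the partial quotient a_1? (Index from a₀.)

142 = 5·25 + 17   →  a_0 = 5
25 = 1·17 + 8   →  a_1 = 1

1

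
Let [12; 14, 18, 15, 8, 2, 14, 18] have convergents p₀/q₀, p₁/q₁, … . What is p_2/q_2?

3054/253

Using pₖ = aₖpₖ₋₁ + pₖ₋₂, qₖ = aₖqₖ₋₁ + qₖ₋₂ (with p₋₁=1, p₋₂=0, q₋₁=0, q₋₂=1):
  k=0: a=12, p=12, q=1
  k=1: a=14, p=169, q=14
  k=2: a=18, p=3054, q=253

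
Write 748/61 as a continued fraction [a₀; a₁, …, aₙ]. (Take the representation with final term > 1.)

[12; 3, 1, 4, 3]

748 = 12*61 + 16
61 = 3*16 + 13
16 = 1*13 + 3
13 = 4*3 + 1
3 = 3*1 + 0  (stop)
So 748/61 = [12; 3, 1, 4, 3].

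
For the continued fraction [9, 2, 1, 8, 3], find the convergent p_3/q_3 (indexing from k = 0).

Using pₖ = aₖpₖ₋₁ + pₖ₋₂, qₖ = aₖqₖ₋₁ + qₖ₋₂ (with p₋₁=1, p₋₂=0, q₋₁=0, q₋₂=1):
  k=0: a=9, p=9, q=1
  k=1: a=2, p=19, q=2
  k=2: a=1, p=28, q=3
  k=3: a=8, p=243, q=26

243/26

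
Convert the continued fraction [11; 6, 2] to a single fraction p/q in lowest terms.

Fold from the inside: start with 2/1.
  6 + 1/2 = 13/2
  11 + 2/13 = 145/13

145/13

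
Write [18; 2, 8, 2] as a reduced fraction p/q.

Fold from the inside: start with 2/1.
  8 + 1/2 = 17/2
  2 + 2/17 = 36/17
  18 + 17/36 = 665/36

665/36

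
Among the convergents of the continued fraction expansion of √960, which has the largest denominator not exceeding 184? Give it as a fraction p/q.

1921/62

√960 = [30; 1, 60, …] (period length 2).
Convergents:
  p_0/q_0 = 30/1
  p_1/q_1 = 31/1
  p_2/q_2 = 1890/61
  p_3/q_3 = 1921/62
  p_4/q_4 = 117150/3781
q_3 = 62 ≤ 184 < 3781 = q_4, so the answer is 1921/62.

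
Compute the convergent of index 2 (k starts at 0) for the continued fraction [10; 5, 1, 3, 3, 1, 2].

61/6

Using pₖ = aₖpₖ₋₁ + pₖ₋₂, qₖ = aₖqₖ₋₁ + qₖ₋₂ (with p₋₁=1, p₋₂=0, q₋₁=0, q₋₂=1):
  k=0: a=10, p=10, q=1
  k=1: a=5, p=51, q=5
  k=2: a=1, p=61, q=6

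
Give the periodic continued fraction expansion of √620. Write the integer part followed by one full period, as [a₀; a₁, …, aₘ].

a₀ = ⌊√620⌋ = 24.
With m₀=0, d₀=1 and mₖ₊₁ = dₖaₖ − mₖ, dₖ₊₁ = (n − mₖ₊₁²)/dₖ, aₖ₊₁ = ⌊(a₀+mₖ₊₁)/dₖ₊₁⌋:
  k=1: m=24, d=44, a=1
  k=2: m=20, d=5, a=8
  k=3: m=20, d=44, a=1
  k=4: m=24, d=1, a=48
d=1 and a=2a₀=48 at k=4, so the next step gives (m, d) = (24, 44) again — its k=1 value — and the period has length 4.

[24; 1, 8, 1, 48]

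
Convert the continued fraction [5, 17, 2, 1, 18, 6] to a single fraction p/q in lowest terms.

Using pₖ = aₖpₖ₋₁ + pₖ₋₂ and qₖ = aₖqₖ₋₁ + qₖ₋₂:
  k=0: a=5, p=5, q=1
  k=1: a=17, p=86, q=17
  k=2: a=2, p=177, q=35
  k=3: a=1, p=263, q=52
  k=4: a=18, p=4911, q=971
  k=5: a=6, p=29729, q=5878

29729/5878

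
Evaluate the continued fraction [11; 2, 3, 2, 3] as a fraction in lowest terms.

Using pₖ = aₖpₖ₋₁ + pₖ₋₂ and qₖ = aₖqₖ₋₁ + qₖ₋₂:
  k=0: a=11, p=11, q=1
  k=1: a=2, p=23, q=2
  k=2: a=3, p=80, q=7
  k=3: a=2, p=183, q=16
  k=4: a=3, p=629, q=55

629/55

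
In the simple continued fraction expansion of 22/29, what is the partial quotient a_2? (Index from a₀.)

22 = 0·29 + 22   →  a_0 = 0
29 = 1·22 + 7   →  a_1 = 1
22 = 3·7 + 1   →  a_2 = 3

3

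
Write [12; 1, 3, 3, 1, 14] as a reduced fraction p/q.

3204/251

Fold from the inside: start with 14/1.
  1 + 1/14 = 15/14
  3 + 14/15 = 59/15
  3 + 15/59 = 192/59
  1 + 59/192 = 251/192
  12 + 192/251 = 3204/251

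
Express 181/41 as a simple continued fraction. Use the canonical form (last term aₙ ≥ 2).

181 = 4*41 + 17
41 = 2*17 + 7
17 = 2*7 + 3
7 = 2*3 + 1
3 = 3*1 + 0  (stop)
So 181/41 = [4; 2, 2, 2, 3].

[4; 2, 2, 2, 3]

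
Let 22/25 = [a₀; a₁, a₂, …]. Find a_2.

7

22 = 0·25 + 22   →  a_0 = 0
25 = 1·22 + 3   →  a_1 = 1
22 = 7·3 + 1   →  a_2 = 7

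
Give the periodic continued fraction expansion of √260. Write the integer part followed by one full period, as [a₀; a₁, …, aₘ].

a₀ = ⌊√260⌋ = 16.
With m₀=0, d₀=1 and mₖ₊₁ = dₖaₖ − mₖ, dₖ₊₁ = (n − mₖ₊₁²)/dₖ, aₖ₊₁ = ⌊(a₀+mₖ₊₁)/dₖ₊₁⌋:
  k=1: m=16, d=4, a=8
  k=2: m=16, d=1, a=32
d=1 and a=2a₀=32 at k=2, so the next step gives (m, d) = (16, 4) again — its k=1 value — and the period has length 2.

[16; 8, 32]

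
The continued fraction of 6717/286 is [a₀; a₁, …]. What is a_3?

6717 = 23·286 + 139   →  a_0 = 23
286 = 2·139 + 8   →  a_1 = 2
139 = 17·8 + 3   →  a_2 = 17
8 = 2·3 + 2   →  a_3 = 2

2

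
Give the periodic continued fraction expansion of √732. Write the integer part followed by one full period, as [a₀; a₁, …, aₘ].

[27; 18, 54]

a₀ = ⌊√732⌋ = 27.
With m₀=0, d₀=1 and mₖ₊₁ = dₖaₖ − mₖ, dₖ₊₁ = (n − mₖ₊₁²)/dₖ, aₖ₊₁ = ⌊(a₀+mₖ₊₁)/dₖ₊₁⌋:
  k=1: m=27, d=3, a=18
  k=2: m=27, d=1, a=54
d=1 and a=2a₀=54 at k=2, so the next step gives (m, d) = (27, 3) again — its k=1 value — and the period has length 2.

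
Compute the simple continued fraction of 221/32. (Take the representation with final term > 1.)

[6; 1, 9, 1, 2]

221 = 6×32 + 29
32 = 1×29 + 3
29 = 9×3 + 2
3 = 1×2 + 1
2 = 2×1 + 0  (stop)
So 221/32 = [6; 1, 9, 1, 2].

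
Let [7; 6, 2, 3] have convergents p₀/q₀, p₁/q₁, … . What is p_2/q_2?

Using pₖ = aₖpₖ₋₁ + pₖ₋₂, qₖ = aₖqₖ₋₁ + qₖ₋₂ (with p₋₁=1, p₋₂=0, q₋₁=0, q₋₂=1):
  k=0: a=7, p=7, q=1
  k=1: a=6, p=43, q=6
  k=2: a=2, p=93, q=13

93/13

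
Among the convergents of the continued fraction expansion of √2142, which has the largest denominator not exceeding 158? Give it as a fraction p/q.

√2142 = [46; 3, 1, 1, 4, 1, 1, 3, 92, …] (period length 8).
Convergents:
  p_0/q_0 = 46/1
  p_1/q_1 = 139/3
  p_2/q_2 = 185/4
  p_3/q_3 = 324/7
  p_4/q_4 = 1481/32
  p_5/q_5 = 1805/39
  p_6/q_6 = 3286/71
  p_7/q_7 = 11663/252
q_6 = 71 ≤ 158 < 252 = q_7, so the answer is 3286/71.

3286/71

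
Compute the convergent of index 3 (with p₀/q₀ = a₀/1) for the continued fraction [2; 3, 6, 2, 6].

95/41

Using pₖ = aₖpₖ₋₁ + pₖ₋₂, qₖ = aₖqₖ₋₁ + qₖ₋₂ (with p₋₁=1, p₋₂=0, q₋₁=0, q₋₂=1):
  k=0: a=2, p=2, q=1
  k=1: a=3, p=7, q=3
  k=2: a=6, p=44, q=19
  k=3: a=2, p=95, q=41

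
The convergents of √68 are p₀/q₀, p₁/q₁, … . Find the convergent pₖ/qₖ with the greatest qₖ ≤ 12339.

35368/4289

√68 = [8; 4, 16, …] (period length 2).
Convergents:
  p_0/q_0 = 8/1
  p_1/q_1 = 33/4
  p_2/q_2 = 536/65
  p_3/q_3 = 2177/264
  p_4/q_4 = 35368/4289
  p_5/q_5 = 143649/17420
q_4 = 4289 ≤ 12339 < 17420 = q_5, so the answer is 35368/4289.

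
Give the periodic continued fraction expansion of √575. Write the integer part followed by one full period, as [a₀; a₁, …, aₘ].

a₀ = ⌊√575⌋ = 23.
With m₀=0, d₀=1 and mₖ₊₁ = dₖaₖ − mₖ, dₖ₊₁ = (n − mₖ₊₁²)/dₖ, aₖ₊₁ = ⌊(a₀+mₖ₊₁)/dₖ₊₁⌋:
  k=1: m=23, d=46, a=1
  k=2: m=23, d=1, a=46
d=1 and a=2a₀=46 at k=2, so the next step gives (m, d) = (23, 46) again — its k=1 value — and the period has length 2.

[23; 1, 46]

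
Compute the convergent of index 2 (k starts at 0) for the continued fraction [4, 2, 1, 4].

13/3

Using pₖ = aₖpₖ₋₁ + pₖ₋₂, qₖ = aₖqₖ₋₁ + qₖ₋₂ (with p₋₁=1, p₋₂=0, q₋₁=0, q₋₂=1):
  k=0: a=4, p=4, q=1
  k=1: a=2, p=9, q=2
  k=2: a=1, p=13, q=3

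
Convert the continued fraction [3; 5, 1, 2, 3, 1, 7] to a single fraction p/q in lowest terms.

Using pₖ = aₖpₖ₋₁ + pₖ₋₂ and qₖ = aₖqₖ₋₁ + qₖ₋₂:
  k=0: a=3, p=3, q=1
  k=1: a=5, p=16, q=5
  k=2: a=1, p=19, q=6
  k=3: a=2, p=54, q=17
  k=4: a=3, p=181, q=57
  k=5: a=1, p=235, q=74
  k=6: a=7, p=1826, q=575

1826/575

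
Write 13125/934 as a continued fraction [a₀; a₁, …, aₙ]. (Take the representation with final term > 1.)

[14; 19, 16, 3]

13125 = 14·934 + 49
934 = 19·49 + 3
49 = 16·3 + 1
3 = 3·1 + 0  (stop)
So 13125/934 = [14; 19, 16, 3].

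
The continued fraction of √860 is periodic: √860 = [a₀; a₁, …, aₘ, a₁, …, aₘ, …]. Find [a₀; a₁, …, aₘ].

[29; 3, 14, 3, 58]

a₀ = ⌊√860⌋ = 29.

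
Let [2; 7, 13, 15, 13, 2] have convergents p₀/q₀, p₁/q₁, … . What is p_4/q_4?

Using pₖ = aₖpₖ₋₁ + pₖ₋₂, qₖ = aₖqₖ₋₁ + qₖ₋₂ (with p₋₁=1, p₋₂=0, q₋₁=0, q₋₂=1):
  k=0: a=2, p=2, q=1
  k=1: a=7, p=15, q=7
  k=2: a=13, p=197, q=92
  k=3: a=15, p=2970, q=1387
  k=4: a=13, p=38807, q=18123

38807/18123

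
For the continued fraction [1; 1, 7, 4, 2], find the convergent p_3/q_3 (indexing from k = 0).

62/33

Using pₖ = aₖpₖ₋₁ + pₖ₋₂, qₖ = aₖqₖ₋₁ + qₖ₋₂ (with p₋₁=1, p₋₂=0, q₋₁=0, q₋₂=1):
  k=0: a=1, p=1, q=1
  k=1: a=1, p=2, q=1
  k=2: a=7, p=15, q=8
  k=3: a=4, p=62, q=33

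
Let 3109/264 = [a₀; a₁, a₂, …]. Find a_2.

3

3109 = 11·264 + 205   →  a_0 = 11
264 = 1·205 + 59   →  a_1 = 1
205 = 3·59 + 28   →  a_2 = 3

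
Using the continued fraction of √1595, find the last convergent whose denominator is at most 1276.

√1595 = [39; 1, 14, 1, 78, …] (period length 4).
Convergents:
  p_0/q_0 = 39/1
  p_1/q_1 = 40/1
  p_2/q_2 = 599/15
  p_3/q_3 = 639/16
  p_4/q_4 = 50441/1263
  p_5/q_5 = 51080/1279
q_4 = 1263 ≤ 1276 < 1279 = q_5, so the answer is 50441/1263.

50441/1263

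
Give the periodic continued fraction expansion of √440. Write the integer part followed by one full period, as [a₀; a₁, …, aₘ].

[20; 1, 40]

a₀ = ⌊√440⌋ = 20.
With m₀=0, d₀=1 and mₖ₊₁ = dₖaₖ − mₖ, dₖ₊₁ = (n − mₖ₊₁²)/dₖ, aₖ₊₁ = ⌊(a₀+mₖ₊₁)/dₖ₊₁⌋:
  k=1: m=20, d=40, a=1
  k=2: m=20, d=1, a=40
d=1 and a=2a₀=40 at k=2, so the next step gives (m, d) = (20, 40) again — its k=1 value — and the period has length 2.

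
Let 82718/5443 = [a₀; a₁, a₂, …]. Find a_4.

3

82718 = 15·5443 + 1073   →  a_0 = 15
5443 = 5·1073 + 78   →  a_1 = 5
1073 = 13·78 + 59   →  a_2 = 13
78 = 1·59 + 19   →  a_3 = 1
59 = 3·19 + 2   →  a_4 = 3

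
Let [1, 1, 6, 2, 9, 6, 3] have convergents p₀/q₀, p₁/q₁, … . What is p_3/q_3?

Using pₖ = aₖpₖ₋₁ + pₖ₋₂, qₖ = aₖqₖ₋₁ + qₖ₋₂ (with p₋₁=1, p₋₂=0, q₋₁=0, q₋₂=1):
  k=0: a=1, p=1, q=1
  k=1: a=1, p=2, q=1
  k=2: a=6, p=13, q=7
  k=3: a=2, p=28, q=15

28/15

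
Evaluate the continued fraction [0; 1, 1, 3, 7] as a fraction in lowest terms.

Fold from the inside: start with 7/1.
  3 + 1/7 = 22/7
  1 + 7/22 = 29/22
  1 + 22/29 = 51/29
  0 + 29/51 = 29/51

29/51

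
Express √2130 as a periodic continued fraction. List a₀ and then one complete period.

a₀ = ⌊√2130⌋ = 46.
With m₀=0, d₀=1 and mₖ₊₁ = dₖaₖ − mₖ, dₖ₊₁ = (n − mₖ₊₁²)/dₖ, aₖ₊₁ = ⌊(a₀+mₖ₊₁)/dₖ₊₁⌋:
  k=1: m=46, d=14, a=6
  k=2: m=38, d=49, a=1
  k=3: m=11, d=41, a=1
  k=4: m=30, d=30, a=2
  k=5: m=30, d=41, a=1
  k=6: m=11, d=49, a=1
  k=7: m=38, d=14, a=6
  k=8: m=46, d=1, a=92
d=1 and a=2a₀=92 at k=8, so the next step gives (m, d) = (46, 14) again — its k=1 value — and the period has length 8.

[46; 6, 1, 1, 2, 1, 1, 6, 92]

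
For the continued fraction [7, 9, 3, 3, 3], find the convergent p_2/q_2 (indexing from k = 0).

Using pₖ = aₖpₖ₋₁ + pₖ₋₂, qₖ = aₖqₖ₋₁ + qₖ₋₂ (with p₋₁=1, p₋₂=0, q₋₁=0, q₋₂=1):
  k=0: a=7, p=7, q=1
  k=1: a=9, p=64, q=9
  k=2: a=3, p=199, q=28

199/28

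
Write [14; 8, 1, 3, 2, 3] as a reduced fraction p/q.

Fold from the inside: start with 3/1.
  2 + 1/3 = 7/3
  3 + 3/7 = 24/7
  1 + 7/24 = 31/24
  8 + 24/31 = 272/31
  14 + 31/272 = 3839/272

3839/272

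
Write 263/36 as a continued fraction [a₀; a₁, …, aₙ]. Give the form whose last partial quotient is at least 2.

263 = 7×36 + 11
36 = 3×11 + 3
11 = 3×3 + 2
3 = 1×2 + 1
2 = 2×1 + 0  (stop)
So 263/36 = [7; 3, 3, 1, 2].

[7; 3, 3, 1, 2]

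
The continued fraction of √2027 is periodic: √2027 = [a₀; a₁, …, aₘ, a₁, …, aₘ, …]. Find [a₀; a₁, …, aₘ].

a₀ = ⌊√2027⌋ = 45.
With m₀=0, d₀=1 and mₖ₊₁ = dₖaₖ − mₖ, dₖ₊₁ = (n − mₖ₊₁²)/dₖ, aₖ₊₁ = ⌊(a₀+mₖ₊₁)/dₖ₊₁⌋:
  k=1: m=45, d=2, a=45
  k=2: m=45, d=1, a=90
d=1 and a=2a₀=90 at k=2, so the next step gives (m, d) = (45, 2) again — its k=1 value — and the period has length 2.

[45; 45, 90]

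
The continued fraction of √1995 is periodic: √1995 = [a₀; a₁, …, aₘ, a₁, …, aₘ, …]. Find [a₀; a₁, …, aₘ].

[44; 1, 1, 1, 88]

a₀ = ⌊√1995⌋ = 44.
With m₀=0, d₀=1 and mₖ₊₁ = dₖaₖ − mₖ, dₖ₊₁ = (n − mₖ₊₁²)/dₖ, aₖ₊₁ = ⌊(a₀+mₖ₊₁)/dₖ₊₁⌋:
  k=1: m=44, d=59, a=1
  k=2: m=15, d=30, a=1
  k=3: m=15, d=59, a=1
  k=4: m=44, d=1, a=88
d=1 and a=2a₀=88 at k=4, so the next step gives (m, d) = (44, 59) again — its k=1 value — and the period has length 4.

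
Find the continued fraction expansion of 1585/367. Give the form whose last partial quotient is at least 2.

[4; 3, 7, 3, 5]

1585 = 4×367 + 117
367 = 3×117 + 16
117 = 7×16 + 5
16 = 3×5 + 1
5 = 5×1 + 0  (stop)
So 1585/367 = [4; 3, 7, 3, 5].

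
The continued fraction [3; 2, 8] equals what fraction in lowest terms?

Using pₖ = aₖpₖ₋₁ + pₖ₋₂ and qₖ = aₖqₖ₋₁ + qₖ₋₂:
  k=0: a=3, p=3, q=1
  k=1: a=2, p=7, q=2
  k=2: a=8, p=59, q=17

59/17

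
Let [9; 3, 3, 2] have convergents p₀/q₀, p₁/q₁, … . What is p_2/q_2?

Using pₖ = aₖpₖ₋₁ + pₖ₋₂, qₖ = aₖqₖ₋₁ + qₖ₋₂ (with p₋₁=1, p₋₂=0, q₋₁=0, q₋₂=1):
  k=0: a=9, p=9, q=1
  k=1: a=3, p=28, q=3
  k=2: a=3, p=93, q=10

93/10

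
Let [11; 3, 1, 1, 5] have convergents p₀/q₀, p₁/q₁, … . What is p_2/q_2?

Using pₖ = aₖpₖ₋₁ + pₖ₋₂, qₖ = aₖqₖ₋₁ + qₖ₋₂ (with p₋₁=1, p₋₂=0, q₋₁=0, q₋₂=1):
  k=0: a=11, p=11, q=1
  k=1: a=3, p=34, q=3
  k=2: a=1, p=45, q=4

45/4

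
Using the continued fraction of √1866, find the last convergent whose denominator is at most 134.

3067/71

√1866 = [43; 5, 14, 5, 86, …] (period length 4).
Convergents:
  p_0/q_0 = 43/1
  p_1/q_1 = 216/5
  p_2/q_2 = 3067/71
  p_3/q_3 = 15551/360
q_2 = 71 ≤ 134 < 360 = q_3, so the answer is 3067/71.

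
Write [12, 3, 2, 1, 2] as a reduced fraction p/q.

332/27

Fold from the inside: start with 2/1.
  1 + 1/2 = 3/2
  2 + 2/3 = 8/3
  3 + 3/8 = 27/8
  12 + 8/27 = 332/27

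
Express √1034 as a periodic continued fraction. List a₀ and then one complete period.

a₀ = ⌊√1034⌋ = 32.

[32; 6, 2, 2, 2, 6, 64]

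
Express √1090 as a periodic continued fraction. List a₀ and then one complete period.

[33; 66]

a₀ = ⌊√1090⌋ = 33.
With m₀=0, d₀=1 and mₖ₊₁ = dₖaₖ − mₖ, dₖ₊₁ = (n − mₖ₊₁²)/dₖ, aₖ₊₁ = ⌊(a₀+mₖ₊₁)/dₖ₊₁⌋:
  k=1: m=33, d=1, a=66
d=1 and a=2a₀=66 at k=1, so the next step gives (m, d) = (33, 1) again — its k=1 value — and the period has length 1.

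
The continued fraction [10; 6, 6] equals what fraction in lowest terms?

Using pₖ = aₖpₖ₋₁ + pₖ₋₂ and qₖ = aₖqₖ₋₁ + qₖ₋₂:
  k=0: a=10, p=10, q=1
  k=1: a=6, p=61, q=6
  k=2: a=6, p=376, q=37

376/37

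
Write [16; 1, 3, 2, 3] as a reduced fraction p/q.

Using pₖ = aₖpₖ₋₁ + pₖ₋₂ and qₖ = aₖqₖ₋₁ + qₖ₋₂:
  k=0: a=16, p=16, q=1
  k=1: a=1, p=17, q=1
  k=2: a=3, p=67, q=4
  k=3: a=2, p=151, q=9
  k=4: a=3, p=520, q=31

520/31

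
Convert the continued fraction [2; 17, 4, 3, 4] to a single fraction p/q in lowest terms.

1986/965

Using pₖ = aₖpₖ₋₁ + pₖ₋₂ and qₖ = aₖqₖ₋₁ + qₖ₋₂:
  k=0: a=2, p=2, q=1
  k=1: a=17, p=35, q=17
  k=2: a=4, p=142, q=69
  k=3: a=3, p=461, q=224
  k=4: a=4, p=1986, q=965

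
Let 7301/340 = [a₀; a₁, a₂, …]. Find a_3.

1

7301 = 21·340 + 161   →  a_0 = 21
340 = 2·161 + 18   →  a_1 = 2
161 = 8·18 + 17   →  a_2 = 8
18 = 1·17 + 1   →  a_3 = 1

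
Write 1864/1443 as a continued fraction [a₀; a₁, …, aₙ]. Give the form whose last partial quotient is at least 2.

1864 = 1×1443 + 421
1443 = 3×421 + 180
421 = 2×180 + 61
180 = 2×61 + 58
61 = 1×58 + 3
58 = 19×3 + 1
3 = 3×1 + 0  (stop)
So 1864/1443 = [1; 3, 2, 2, 1, 19, 3].

[1; 3, 2, 2, 1, 19, 3]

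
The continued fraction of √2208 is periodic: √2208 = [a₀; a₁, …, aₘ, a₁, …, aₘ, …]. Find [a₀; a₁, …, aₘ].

a₀ = ⌊√2208⌋ = 46.
With m₀=0, d₀=1 and mₖ₊₁ = dₖaₖ − mₖ, dₖ₊₁ = (n − mₖ₊₁²)/dₖ, aₖ₊₁ = ⌊(a₀+mₖ₊₁)/dₖ₊₁⌋:
  k=1: m=46, d=92, a=1
  k=2: m=46, d=1, a=92
d=1 and a=2a₀=92 at k=2, so the next step gives (m, d) = (46, 92) again — its k=1 value — and the period has length 2.

[46; 1, 92]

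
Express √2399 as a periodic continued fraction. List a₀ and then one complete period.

[48; 1, 47, 1, 96]

a₀ = ⌊√2399⌋ = 48.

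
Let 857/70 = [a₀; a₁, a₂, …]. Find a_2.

857 = 12·70 + 17   →  a_0 = 12
70 = 4·17 + 2   →  a_1 = 4
17 = 8·2 + 1   →  a_2 = 8

8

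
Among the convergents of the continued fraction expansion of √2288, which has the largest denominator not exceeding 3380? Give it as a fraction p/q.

√2288 = [47; 1, 4, 1, 94, …] (period length 4).
Convergents:
  p_0/q_0 = 47/1
  p_1/q_1 = 48/1
  p_2/q_2 = 239/5
  p_3/q_3 = 287/6
  p_4/q_4 = 27217/569
  p_5/q_5 = 27504/575
  p_6/q_6 = 137233/2869
  p_7/q_7 = 164737/3444
q_6 = 2869 ≤ 3380 < 3444 = q_7, so the answer is 137233/2869.

137233/2869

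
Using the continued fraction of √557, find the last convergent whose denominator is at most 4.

71/3

√557 = [23; 1, 1, 1, 1, 46, …] (period length 5).
Convergents:
  p_0/q_0 = 23/1
  p_1/q_1 = 24/1
  p_2/q_2 = 47/2
  p_3/q_3 = 71/3
  p_4/q_4 = 118/5
q_3 = 3 ≤ 4 < 5 = q_4, so the answer is 71/3.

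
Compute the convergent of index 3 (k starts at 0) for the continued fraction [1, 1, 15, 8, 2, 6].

Using pₖ = aₖpₖ₋₁ + pₖ₋₂, qₖ = aₖqₖ₋₁ + qₖ₋₂ (with p₋₁=1, p₋₂=0, q₋₁=0, q₋₂=1):
  k=0: a=1, p=1, q=1
  k=1: a=1, p=2, q=1
  k=2: a=15, p=31, q=16
  k=3: a=8, p=250, q=129

250/129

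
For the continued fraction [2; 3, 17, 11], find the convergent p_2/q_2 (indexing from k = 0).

121/52

Using pₖ = aₖpₖ₋₁ + pₖ₋₂, qₖ = aₖqₖ₋₁ + qₖ₋₂ (with p₋₁=1, p₋₂=0, q₋₁=0, q₋₂=1):
  k=0: a=2, p=2, q=1
  k=1: a=3, p=7, q=3
  k=2: a=17, p=121, q=52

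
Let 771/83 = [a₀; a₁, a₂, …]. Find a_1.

3

771 = 9·83 + 24   →  a_0 = 9
83 = 3·24 + 11   →  a_1 = 3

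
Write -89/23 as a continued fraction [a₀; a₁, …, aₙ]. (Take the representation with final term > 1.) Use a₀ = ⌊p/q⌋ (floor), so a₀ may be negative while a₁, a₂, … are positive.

[-4; 7, 1, 2]

-89 = -4·23 + 3
23 = 7·3 + 2
3 = 1·2 + 1
2 = 2·1 + 0  (stop)
So -89/23 = [-4; 7, 1, 2].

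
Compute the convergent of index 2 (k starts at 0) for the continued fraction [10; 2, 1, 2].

31/3

Using pₖ = aₖpₖ₋₁ + pₖ₋₂, qₖ = aₖqₖ₋₁ + qₖ₋₂ (with p₋₁=1, p₋₂=0, q₋₁=0, q₋₂=1):
  k=0: a=10, p=10, q=1
  k=1: a=2, p=21, q=2
  k=2: a=1, p=31, q=3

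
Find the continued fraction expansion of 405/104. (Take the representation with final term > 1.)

[3; 1, 8, 2, 5]

405 = 3*104 + 93
104 = 1*93 + 11
93 = 8*11 + 5
11 = 2*5 + 1
5 = 5*1 + 0  (stop)
So 405/104 = [3; 1, 8, 2, 5].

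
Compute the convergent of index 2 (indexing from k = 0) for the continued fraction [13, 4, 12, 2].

649/49

Using pₖ = aₖpₖ₋₁ + pₖ₋₂, qₖ = aₖqₖ₋₁ + qₖ₋₂ (with p₋₁=1, p₋₂=0, q₋₁=0, q₋₂=1):
  k=0: a=13, p=13, q=1
  k=1: a=4, p=53, q=4
  k=2: a=12, p=649, q=49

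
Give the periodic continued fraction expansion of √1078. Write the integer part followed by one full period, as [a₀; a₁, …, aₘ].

[32; 1, 4, 1, 64]

a₀ = ⌊√1078⌋ = 32.
With m₀=0, d₀=1 and mₖ₊₁ = dₖaₖ − mₖ, dₖ₊₁ = (n − mₖ₊₁²)/dₖ, aₖ₊₁ = ⌊(a₀+mₖ₊₁)/dₖ₊₁⌋:
  k=1: m=32, d=54, a=1
  k=2: m=22, d=11, a=4
  k=3: m=22, d=54, a=1
  k=4: m=32, d=1, a=64
d=1 and a=2a₀=64 at k=4, so the next step gives (m, d) = (32, 54) again — its k=1 value — and the period has length 4.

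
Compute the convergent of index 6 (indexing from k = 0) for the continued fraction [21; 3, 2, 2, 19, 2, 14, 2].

Using pₖ = aₖpₖ₋₁ + pₖ₋₂, qₖ = aₖqₖ₋₁ + qₖ₋₂ (with p₋₁=1, p₋₂=0, q₋₁=0, q₋₂=1):
  k=0: a=21, p=21, q=1
  k=1: a=3, p=64, q=3
  k=2: a=2, p=149, q=7
  k=3: a=2, p=362, q=17
  k=4: a=19, p=7027, q=330
  k=5: a=2, p=14416, q=677
  k=6: a=14, p=208851, q=9808

208851/9808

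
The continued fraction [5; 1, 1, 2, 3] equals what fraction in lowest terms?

Fold from the inside: start with 3/1.
  2 + 1/3 = 7/3
  1 + 3/7 = 10/7
  1 + 7/10 = 17/10
  5 + 10/17 = 95/17

95/17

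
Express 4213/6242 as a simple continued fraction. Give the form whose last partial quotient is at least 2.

[0; 1, 2, 13, 11, 14]

4213 = 0*6242 + 4213
6242 = 1*4213 + 2029
4213 = 2*2029 + 155
2029 = 13*155 + 14
155 = 11*14 + 1
14 = 14*1 + 0  (stop)
So 4213/6242 = [0; 1, 2, 13, 11, 14].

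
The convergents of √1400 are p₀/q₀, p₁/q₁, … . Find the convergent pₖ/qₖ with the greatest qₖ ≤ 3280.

√1400 = [37; 2, 2, 2, 74, …] (period length 4).
Convergents:
  p_0/q_0 = 37/1
  p_1/q_1 = 75/2
  p_2/q_2 = 187/5
  p_3/q_3 = 449/12
  p_4/q_4 = 33413/893
  p_5/q_5 = 67275/1798
  p_6/q_6 = 167963/4489
q_5 = 1798 ≤ 3280 < 4489 = q_6, so the answer is 67275/1798.

67275/1798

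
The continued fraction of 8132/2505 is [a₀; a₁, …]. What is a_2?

8132 = 3·2505 + 617   →  a_0 = 3
2505 = 4·617 + 37   →  a_1 = 4
617 = 16·37 + 25   →  a_2 = 16

16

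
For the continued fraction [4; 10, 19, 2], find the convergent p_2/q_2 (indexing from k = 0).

783/191

Using pₖ = aₖpₖ₋₁ + pₖ₋₂, qₖ = aₖqₖ₋₁ + qₖ₋₂ (with p₋₁=1, p₋₂=0, q₋₁=0, q₋₂=1):
  k=0: a=4, p=4, q=1
  k=1: a=10, p=41, q=10
  k=2: a=19, p=783, q=191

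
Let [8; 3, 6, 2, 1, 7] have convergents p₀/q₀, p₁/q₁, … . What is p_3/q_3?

341/41

Using pₖ = aₖpₖ₋₁ + pₖ₋₂, qₖ = aₖqₖ₋₁ + qₖ₋₂ (with p₋₁=1, p₋₂=0, q₋₁=0, q₋₂=1):
  k=0: a=8, p=8, q=1
  k=1: a=3, p=25, q=3
  k=2: a=6, p=158, q=19
  k=3: a=2, p=341, q=41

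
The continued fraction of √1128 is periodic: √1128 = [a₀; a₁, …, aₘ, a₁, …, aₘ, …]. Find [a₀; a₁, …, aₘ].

a₀ = ⌊√1128⌋ = 33.
With m₀=0, d₀=1 and mₖ₊₁ = dₖaₖ − mₖ, dₖ₊₁ = (n − mₖ₊₁²)/dₖ, aₖ₊₁ = ⌊(a₀+mₖ₊₁)/dₖ₊₁⌋:
  k=1: m=33, d=39, a=1
  k=2: m=6, d=28, a=1
  k=3: m=22, d=23, a=2
  k=4: m=24, d=24, a=2
  k=5: m=24, d=23, a=2
  k=6: m=22, d=28, a=1
  k=7: m=6, d=39, a=1
  k=8: m=33, d=1, a=66
d=1 and a=2a₀=66 at k=8, so the next step gives (m, d) = (33, 39) again — its k=1 value — and the period has length 8.

[33; 1, 1, 2, 2, 2, 1, 1, 66]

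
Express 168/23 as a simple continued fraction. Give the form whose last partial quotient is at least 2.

[7; 3, 3, 2]

168 = 7*23 + 7
23 = 3*7 + 2
7 = 3*2 + 1
2 = 2*1 + 0  (stop)
So 168/23 = [7; 3, 3, 2].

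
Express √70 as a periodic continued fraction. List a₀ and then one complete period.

[8; 2, 1, 2, 1, 2, 16]

a₀ = ⌊√70⌋ = 8.
With m₀=0, d₀=1 and mₖ₊₁ = dₖaₖ − mₖ, dₖ₊₁ = (n − mₖ₊₁²)/dₖ, aₖ₊₁ = ⌊(a₀+mₖ₊₁)/dₖ₊₁⌋:
  k=1: m=8, d=6, a=2
  k=2: m=4, d=9, a=1
  k=3: m=5, d=5, a=2
  k=4: m=5, d=9, a=1
  k=5: m=4, d=6, a=2
  k=6: m=8, d=1, a=16
d=1 and a=2a₀=16 at k=6, so the next step gives (m, d) = (8, 6) again — its k=1 value — and the period has length 6.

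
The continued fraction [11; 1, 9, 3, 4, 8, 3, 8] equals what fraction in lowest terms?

Fold from the inside: start with 8/1.
  3 + 1/8 = 25/8
  8 + 8/25 = 208/25
  4 + 25/208 = 857/208
  3 + 208/857 = 2779/857
  9 + 857/2779 = 25868/2779
  1 + 2779/25868 = 28647/25868
  11 + 25868/28647 = 340985/28647

340985/28647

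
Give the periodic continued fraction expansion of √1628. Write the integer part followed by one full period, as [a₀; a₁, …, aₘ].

a₀ = ⌊√1628⌋ = 40.
With m₀=0, d₀=1 and mₖ₊₁ = dₖaₖ − mₖ, dₖ₊₁ = (n − mₖ₊₁²)/dₖ, aₖ₊₁ = ⌊(a₀+mₖ₊₁)/dₖ₊₁⌋:
  k=1: m=40, d=28, a=2
  k=2: m=16, d=49, a=1
  k=3: m=33, d=11, a=6
  k=4: m=33, d=49, a=1
  k=5: m=16, d=28, a=2
  k=6: m=40, d=1, a=80
d=1 and a=2a₀=80 at k=6, so the next step gives (m, d) = (40, 28) again — its k=1 value — and the period has length 6.

[40; 2, 1, 6, 1, 2, 80]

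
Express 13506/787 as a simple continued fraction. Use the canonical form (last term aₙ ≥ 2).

[17; 6, 5, 12, 2]

13506 = 17·787 + 127
787 = 6·127 + 25
127 = 5·25 + 2
25 = 12·2 + 1
2 = 2·1 + 0  (stop)
So 13506/787 = [17; 6, 5, 12, 2].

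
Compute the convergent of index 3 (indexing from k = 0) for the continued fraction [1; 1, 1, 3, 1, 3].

Using pₖ = aₖpₖ₋₁ + pₖ₋₂, qₖ = aₖqₖ₋₁ + qₖ₋₂ (with p₋₁=1, p₋₂=0, q₋₁=0, q₋₂=1):
  k=0: a=1, p=1, q=1
  k=1: a=1, p=2, q=1
  k=2: a=1, p=3, q=2
  k=3: a=3, p=11, q=7

11/7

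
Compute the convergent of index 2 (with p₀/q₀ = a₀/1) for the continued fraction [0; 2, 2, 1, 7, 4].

2/5

Using pₖ = aₖpₖ₋₁ + pₖ₋₂, qₖ = aₖqₖ₋₁ + qₖ₋₂ (with p₋₁=1, p₋₂=0, q₋₁=0, q₋₂=1):
  k=0: a=0, p=0, q=1
  k=1: a=2, p=1, q=2
  k=2: a=2, p=2, q=5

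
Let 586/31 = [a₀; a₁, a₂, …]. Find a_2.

586 = 18·31 + 28   →  a_0 = 18
31 = 1·28 + 3   →  a_1 = 1
28 = 9·3 + 1   →  a_2 = 9

9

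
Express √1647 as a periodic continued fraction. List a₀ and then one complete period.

a₀ = ⌊√1647⌋ = 40.
With m₀=0, d₀=1 and mₖ₊₁ = dₖaₖ − mₖ, dₖ₊₁ = (n − mₖ₊₁²)/dₖ, aₖ₊₁ = ⌊(a₀+mₖ₊₁)/dₖ₊₁⌋:
  k=1: m=40, d=47, a=1
  k=2: m=7, d=34, a=1
  k=3: m=27, d=27, a=2
  k=4: m=27, d=34, a=1
  k=5: m=7, d=47, a=1
  k=6: m=40, d=1, a=80
d=1 and a=2a₀=80 at k=6, so the next step gives (m, d) = (40, 47) again — its k=1 value — and the period has length 6.

[40; 1, 1, 2, 1, 1, 80]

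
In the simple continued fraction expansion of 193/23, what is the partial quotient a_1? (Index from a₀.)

193 = 8·23 + 9   →  a_0 = 8
23 = 2·9 + 5   →  a_1 = 2

2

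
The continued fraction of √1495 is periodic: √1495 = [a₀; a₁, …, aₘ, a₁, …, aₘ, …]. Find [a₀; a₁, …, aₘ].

[38; 1, 1, 1, 76]

a₀ = ⌊√1495⌋ = 38.
With m₀=0, d₀=1 and mₖ₊₁ = dₖaₖ − mₖ, dₖ₊₁ = (n − mₖ₊₁²)/dₖ, aₖ₊₁ = ⌊(a₀+mₖ₊₁)/dₖ₊₁⌋:
  k=1: m=38, d=51, a=1
  k=2: m=13, d=26, a=1
  k=3: m=13, d=51, a=1
  k=4: m=38, d=1, a=76
d=1 and a=2a₀=76 at k=4, so the next step gives (m, d) = (38, 51) again — its k=1 value — and the period has length 4.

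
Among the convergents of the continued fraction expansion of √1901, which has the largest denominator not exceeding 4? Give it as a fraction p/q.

√1901 = [43; 1, 1, 1, 1, 86, …] (period length 5).
Convergents:
  p_0/q_0 = 43/1
  p_1/q_1 = 44/1
  p_2/q_2 = 87/2
  p_3/q_3 = 131/3
  p_4/q_4 = 218/5
q_3 = 3 ≤ 4 < 5 = q_4, so the answer is 131/3.

131/3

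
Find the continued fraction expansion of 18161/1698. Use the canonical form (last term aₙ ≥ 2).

[10; 1, 2, 3, 1, 1, 14, 5]

18161 = 10*1698 + 1181
1698 = 1*1181 + 517
1181 = 2*517 + 147
517 = 3*147 + 76
147 = 1*76 + 71
76 = 1*71 + 5
71 = 14*5 + 1
5 = 5*1 + 0  (stop)
So 18161/1698 = [10; 1, 2, 3, 1, 1, 14, 5].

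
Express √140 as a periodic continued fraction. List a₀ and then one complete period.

a₀ = ⌊√140⌋ = 11.
With m₀=0, d₀=1 and mₖ₊₁ = dₖaₖ − mₖ, dₖ₊₁ = (n − mₖ₊₁²)/dₖ, aₖ₊₁ = ⌊(a₀+mₖ₊₁)/dₖ₊₁⌋:
  k=1: m=11, d=19, a=1
  k=2: m=8, d=4, a=4
  k=3: m=8, d=19, a=1
  k=4: m=11, d=1, a=22
d=1 and a=2a₀=22 at k=4, so the next step gives (m, d) = (11, 19) again — its k=1 value — and the period has length 4.

[11; 1, 4, 1, 22]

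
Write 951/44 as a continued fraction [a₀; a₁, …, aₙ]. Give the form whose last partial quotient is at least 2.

[21; 1, 1, 1, 1, 2, 3]

951 = 21*44 + 27
44 = 1*27 + 17
27 = 1*17 + 10
17 = 1*10 + 7
10 = 1*7 + 3
7 = 2*3 + 1
3 = 3*1 + 0  (stop)
So 951/44 = [21; 1, 1, 1, 1, 2, 3].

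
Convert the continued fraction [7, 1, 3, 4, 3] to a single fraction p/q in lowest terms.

427/55

Fold from the inside: start with 3/1.
  4 + 1/3 = 13/3
  3 + 3/13 = 42/13
  1 + 13/42 = 55/42
  7 + 42/55 = 427/55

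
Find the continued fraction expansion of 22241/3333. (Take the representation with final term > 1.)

[6; 1, 2, 17, 3, 3, 6]

22241 = 6·3333 + 2243
3333 = 1·2243 + 1090
2243 = 2·1090 + 63
1090 = 17·63 + 19
63 = 3·19 + 6
19 = 3·6 + 1
6 = 6·1 + 0  (stop)
So 22241/3333 = [6; 1, 2, 17, 3, 3, 6].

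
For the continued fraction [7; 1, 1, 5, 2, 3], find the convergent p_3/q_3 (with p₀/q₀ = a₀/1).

Using pₖ = aₖpₖ₋₁ + pₖ₋₂, qₖ = aₖqₖ₋₁ + qₖ₋₂ (with p₋₁=1, p₋₂=0, q₋₁=0, q₋₂=1):
  k=0: a=7, p=7, q=1
  k=1: a=1, p=8, q=1
  k=2: a=1, p=15, q=2
  k=3: a=5, p=83, q=11

83/11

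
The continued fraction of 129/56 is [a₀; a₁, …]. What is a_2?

129 = 2·56 + 17   →  a_0 = 2
56 = 3·17 + 5   →  a_1 = 3
17 = 3·5 + 2   →  a_2 = 3

3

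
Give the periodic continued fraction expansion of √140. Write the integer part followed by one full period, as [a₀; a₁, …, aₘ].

[11; 1, 4, 1, 22]

a₀ = ⌊√140⌋ = 11.
With m₀=0, d₀=1 and mₖ₊₁ = dₖaₖ − mₖ, dₖ₊₁ = (n − mₖ₊₁²)/dₖ, aₖ₊₁ = ⌊(a₀+mₖ₊₁)/dₖ₊₁⌋:
  k=1: m=11, d=19, a=1
  k=2: m=8, d=4, a=4
  k=3: m=8, d=19, a=1
  k=4: m=11, d=1, a=22
d=1 and a=2a₀=22 at k=4, so the next step gives (m, d) = (11, 19) again — its k=1 value — and the period has length 4.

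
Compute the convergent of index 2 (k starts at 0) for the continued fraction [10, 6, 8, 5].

Using pₖ = aₖpₖ₋₁ + pₖ₋₂, qₖ = aₖqₖ₋₁ + qₖ₋₂ (with p₋₁=1, p₋₂=0, q₋₁=0, q₋₂=1):
  k=0: a=10, p=10, q=1
  k=1: a=6, p=61, q=6
  k=2: a=8, p=498, q=49

498/49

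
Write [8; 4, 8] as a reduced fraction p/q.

272/33

Using pₖ = aₖpₖ₋₁ + pₖ₋₂ and qₖ = aₖqₖ₋₁ + qₖ₋₂:
  k=0: a=8, p=8, q=1
  k=1: a=4, p=33, q=4
  k=2: a=8, p=272, q=33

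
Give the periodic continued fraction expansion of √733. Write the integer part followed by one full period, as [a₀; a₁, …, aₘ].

[27; 13, 1, 1, 13, 54]

a₀ = ⌊√733⌋ = 27.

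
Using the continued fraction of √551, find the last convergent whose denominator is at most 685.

8380/357

√551 = [23; 2, 8, 1, 8, 2, 46, …] (period length 6).
Convergents:
  p_0/q_0 = 23/1
  p_1/q_1 = 47/2
  p_2/q_2 = 399/17
  p_3/q_3 = 446/19
  p_4/q_4 = 3967/169
  p_5/q_5 = 8380/357
  p_6/q_6 = 389447/16591
q_5 = 357 ≤ 685 < 16591 = q_6, so the answer is 8380/357.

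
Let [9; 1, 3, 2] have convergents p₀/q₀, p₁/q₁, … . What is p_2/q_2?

39/4

Using pₖ = aₖpₖ₋₁ + pₖ₋₂, qₖ = aₖqₖ₋₁ + qₖ₋₂ (with p₋₁=1, p₋₂=0, q₋₁=0, q₋₂=1):
  k=0: a=9, p=9, q=1
  k=1: a=1, p=10, q=1
  k=2: a=3, p=39, q=4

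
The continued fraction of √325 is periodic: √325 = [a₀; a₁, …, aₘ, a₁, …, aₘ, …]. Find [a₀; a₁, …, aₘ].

a₀ = ⌊√325⌋ = 18.

[18; 36]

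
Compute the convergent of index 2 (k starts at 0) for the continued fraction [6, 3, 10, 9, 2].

Using pₖ = aₖpₖ₋₁ + pₖ₋₂, qₖ = aₖqₖ₋₁ + qₖ₋₂ (with p₋₁=1, p₋₂=0, q₋₁=0, q₋₂=1):
  k=0: a=6, p=6, q=1
  k=1: a=3, p=19, q=3
  k=2: a=10, p=196, q=31

196/31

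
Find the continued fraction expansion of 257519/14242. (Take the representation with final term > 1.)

[18; 12, 4, 15, 19]

257519 = 18·14242 + 1163
14242 = 12·1163 + 286
1163 = 4·286 + 19
286 = 15·19 + 1
19 = 19·1 + 0  (stop)
So 257519/14242 = [18; 12, 4, 15, 19].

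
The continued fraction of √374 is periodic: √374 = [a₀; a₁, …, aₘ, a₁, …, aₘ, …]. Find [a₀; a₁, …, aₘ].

[19; 2, 1, 18, 1, 2, 38]

a₀ = ⌊√374⌋ = 19.
With m₀=0, d₀=1 and mₖ₊₁ = dₖaₖ − mₖ, dₖ₊₁ = (n − mₖ₊₁²)/dₖ, aₖ₊₁ = ⌊(a₀+mₖ₊₁)/dₖ₊₁⌋:
  k=1: m=19, d=13, a=2
  k=2: m=7, d=25, a=1
  k=3: m=18, d=2, a=18
  k=4: m=18, d=25, a=1
  k=5: m=7, d=13, a=2
  k=6: m=19, d=1, a=38
d=1 and a=2a₀=38 at k=6, so the next step gives (m, d) = (19, 13) again — its k=1 value — and the period has length 6.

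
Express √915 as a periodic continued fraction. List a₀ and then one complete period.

a₀ = ⌊√915⌋ = 30.
With m₀=0, d₀=1 and mₖ₊₁ = dₖaₖ − mₖ, dₖ₊₁ = (n − mₖ₊₁²)/dₖ, aₖ₊₁ = ⌊(a₀+mₖ₊₁)/dₖ₊₁⌋:
  k=1: m=30, d=15, a=4
  k=2: m=30, d=1, a=60
d=1 and a=2a₀=60 at k=2, so the next step gives (m, d) = (30, 15) again — its k=1 value — and the period has length 2.

[30; 4, 60]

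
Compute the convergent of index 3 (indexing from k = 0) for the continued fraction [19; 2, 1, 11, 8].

Using pₖ = aₖpₖ₋₁ + pₖ₋₂, qₖ = aₖqₖ₋₁ + qₖ₋₂ (with p₋₁=1, p₋₂=0, q₋₁=0, q₋₂=1):
  k=0: a=19, p=19, q=1
  k=1: a=2, p=39, q=2
  k=2: a=1, p=58, q=3
  k=3: a=11, p=677, q=35

677/35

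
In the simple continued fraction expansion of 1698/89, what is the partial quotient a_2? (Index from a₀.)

1698 = 19·89 + 7   →  a_0 = 19
89 = 12·7 + 5   →  a_1 = 12
7 = 1·5 + 2   →  a_2 = 1

1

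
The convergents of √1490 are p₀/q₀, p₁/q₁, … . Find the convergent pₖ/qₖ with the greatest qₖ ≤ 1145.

√1490 = [38; 1, 1, 1, 1, 76, …] (period length 5).
Convergents:
  p_0/q_0 = 38/1
  p_1/q_1 = 39/1
  p_2/q_2 = 77/2
  p_3/q_3 = 116/3
  p_4/q_4 = 193/5
  p_5/q_5 = 14784/383
  p_6/q_6 = 14977/388
  p_7/q_7 = 29761/771
  p_8/q_8 = 44738/1159
q_7 = 771 ≤ 1145 < 1159 = q_8, so the answer is 29761/771.

29761/771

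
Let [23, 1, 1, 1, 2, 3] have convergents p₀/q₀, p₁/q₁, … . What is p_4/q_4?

189/8

Using pₖ = aₖpₖ₋₁ + pₖ₋₂, qₖ = aₖqₖ₋₁ + qₖ₋₂ (with p₋₁=1, p₋₂=0, q₋₁=0, q₋₂=1):
  k=0: a=23, p=23, q=1
  k=1: a=1, p=24, q=1
  k=2: a=1, p=47, q=2
  k=3: a=1, p=71, q=3
  k=4: a=2, p=189, q=8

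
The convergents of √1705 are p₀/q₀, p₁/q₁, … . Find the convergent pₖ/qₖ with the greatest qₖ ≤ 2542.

81551/1975

√1705 = [41; 3, 2, 3, 82, …] (period length 4).
Convergents:
  p_0/q_0 = 41/1
  p_1/q_1 = 124/3
  p_2/q_2 = 289/7
  p_3/q_3 = 991/24
  p_4/q_4 = 81551/1975
  p_5/q_5 = 245644/5949
q_4 = 1975 ≤ 2542 < 5949 = q_5, so the answer is 81551/1975.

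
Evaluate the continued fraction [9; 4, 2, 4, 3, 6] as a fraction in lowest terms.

Fold from the inside: start with 6/1.
  3 + 1/6 = 19/6
  4 + 6/19 = 82/19
  2 + 19/82 = 183/82
  4 + 82/183 = 814/183
  9 + 183/814 = 7509/814

7509/814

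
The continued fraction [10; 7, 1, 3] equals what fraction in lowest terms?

Fold from the inside: start with 3/1.
  1 + 1/3 = 4/3
  7 + 3/4 = 31/4
  10 + 4/31 = 314/31

314/31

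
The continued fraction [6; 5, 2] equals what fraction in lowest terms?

Fold from the inside: start with 2/1.
  5 + 1/2 = 11/2
  6 + 2/11 = 68/11

68/11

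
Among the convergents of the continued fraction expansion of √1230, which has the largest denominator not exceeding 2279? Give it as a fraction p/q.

34405/981

√1230 = [35; 14, 70, …] (period length 2).
Convergents:
  p_0/q_0 = 35/1
  p_1/q_1 = 491/14
  p_2/q_2 = 34405/981
  p_3/q_3 = 482161/13748
q_2 = 981 ≤ 2279 < 13748 = q_3, so the answer is 34405/981.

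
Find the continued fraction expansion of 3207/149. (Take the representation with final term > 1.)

[21; 1, 1, 10, 7]

3207 = 21*149 + 78
149 = 1*78 + 71
78 = 1*71 + 7
71 = 10*7 + 1
7 = 7*1 + 0  (stop)
So 3207/149 = [21; 1, 1, 10, 7].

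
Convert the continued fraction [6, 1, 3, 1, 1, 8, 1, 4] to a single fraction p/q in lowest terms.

Fold from the inside: start with 4/1.
  1 + 1/4 = 5/4
  8 + 4/5 = 44/5
  1 + 5/44 = 49/44
  1 + 44/49 = 93/49
  3 + 49/93 = 328/93
  1 + 93/328 = 421/328
  6 + 328/421 = 2854/421

2854/421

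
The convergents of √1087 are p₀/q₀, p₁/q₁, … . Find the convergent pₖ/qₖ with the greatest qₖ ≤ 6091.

√1087 = [32; 1, 31, 1, 64, …] (period length 4).
Convergents:
  p_0/q_0 = 32/1
  p_1/q_1 = 33/1
  p_2/q_2 = 1055/32
  p_3/q_3 = 1088/33
  p_4/q_4 = 70687/2144
  p_5/q_5 = 71775/2177
  p_6/q_6 = 2295712/69631
q_5 = 2177 ≤ 6091 < 69631 = q_6, so the answer is 71775/2177.

71775/2177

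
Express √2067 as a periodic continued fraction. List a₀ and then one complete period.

[45; 2, 6, 2, 90]

a₀ = ⌊√2067⌋ = 45.
With m₀=0, d₀=1 and mₖ₊₁ = dₖaₖ − mₖ, dₖ₊₁ = (n − mₖ₊₁²)/dₖ, aₖ₊₁ = ⌊(a₀+mₖ₊₁)/dₖ₊₁⌋:
  k=1: m=45, d=42, a=2
  k=2: m=39, d=13, a=6
  k=3: m=39, d=42, a=2
  k=4: m=45, d=1, a=90
d=1 and a=2a₀=90 at k=4, so the next step gives (m, d) = (45, 42) again — its k=1 value — and the period has length 4.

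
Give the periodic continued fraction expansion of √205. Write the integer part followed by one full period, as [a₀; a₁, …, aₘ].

[14; 3, 6, 1, 4, 1, 6, 3, 28]

a₀ = ⌊√205⌋ = 14.
With m₀=0, d₀=1 and mₖ₊₁ = dₖaₖ − mₖ, dₖ₊₁ = (n − mₖ₊₁²)/dₖ, aₖ₊₁ = ⌊(a₀+mₖ₊₁)/dₖ₊₁⌋:
  k=1: m=14, d=9, a=3
  k=2: m=13, d=4, a=6
  k=3: m=11, d=21, a=1
  k=4: m=10, d=5, a=4
  k=5: m=10, d=21, a=1
  k=6: m=11, d=4, a=6
  k=7: m=13, d=9, a=3
  k=8: m=14, d=1, a=28
d=1 and a=2a₀=28 at k=8, so the next step gives (m, d) = (14, 9) again — its k=1 value — and the period has length 8.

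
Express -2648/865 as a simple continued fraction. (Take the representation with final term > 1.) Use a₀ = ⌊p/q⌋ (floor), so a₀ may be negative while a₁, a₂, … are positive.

[-4; 1, 15, 3, 8, 2]

-2648 = -4*865 + 812
865 = 1*812 + 53
812 = 15*53 + 17
53 = 3*17 + 2
17 = 8*2 + 1
2 = 2*1 + 0  (stop)
So -2648/865 = [-4; 1, 15, 3, 8, 2].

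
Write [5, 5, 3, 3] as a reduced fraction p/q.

275/53

Using pₖ = aₖpₖ₋₁ + pₖ₋₂ and qₖ = aₖqₖ₋₁ + qₖ₋₂:
  k=0: a=5, p=5, q=1
  k=1: a=5, p=26, q=5
  k=2: a=3, p=83, q=16
  k=3: a=3, p=275, q=53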